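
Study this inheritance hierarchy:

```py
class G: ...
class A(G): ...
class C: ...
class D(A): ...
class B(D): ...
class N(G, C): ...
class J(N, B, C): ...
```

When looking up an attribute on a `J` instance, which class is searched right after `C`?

L[J] = J + merge(L[N], L[B], L[C], [N B C])
  take N:  [N G C object] + [B D A G object] + [C object] + [N B C]
  take B:  [G C object] + [B D A G object] + [C object] + [B C]
  take D:  [G C object] + [D A G object] + [C object] + [C]
  take A:  [G C object] + [A G object] + [C object] + [C]
  take G:  [G C object] + [G object] + [C object] + [C]
  take C:  [C object] + [object] + [C object] + [C]
  take object:  [object] + [object] + [object]
MRO: J N B D A G C object
C is at position 6; next is object.

object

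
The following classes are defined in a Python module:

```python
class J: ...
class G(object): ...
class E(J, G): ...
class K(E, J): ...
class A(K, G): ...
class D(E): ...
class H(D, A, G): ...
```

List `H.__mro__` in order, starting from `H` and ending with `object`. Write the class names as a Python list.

L[H] = H + merge(L[D], L[A], L[G], [D A G])
  take D:  [D E J G object] + [A K E J G object] + [G object] + [D A G]
  take A:  [E J G object] + [A K E J G object] + [G object] + [A G]
  take K:  [E J G object] + [K E J G object] + [G object] + [G]
  take E:  [E J G object] + [E J G object] + [G object] + [G]
  take J:  [J G object] + [J G object] + [G object] + [G]
  take G:  [G object] + [G object] + [G object] + [G]
  take object:  [object] + [object] + [object]

[H, D, A, K, E, J, G, object]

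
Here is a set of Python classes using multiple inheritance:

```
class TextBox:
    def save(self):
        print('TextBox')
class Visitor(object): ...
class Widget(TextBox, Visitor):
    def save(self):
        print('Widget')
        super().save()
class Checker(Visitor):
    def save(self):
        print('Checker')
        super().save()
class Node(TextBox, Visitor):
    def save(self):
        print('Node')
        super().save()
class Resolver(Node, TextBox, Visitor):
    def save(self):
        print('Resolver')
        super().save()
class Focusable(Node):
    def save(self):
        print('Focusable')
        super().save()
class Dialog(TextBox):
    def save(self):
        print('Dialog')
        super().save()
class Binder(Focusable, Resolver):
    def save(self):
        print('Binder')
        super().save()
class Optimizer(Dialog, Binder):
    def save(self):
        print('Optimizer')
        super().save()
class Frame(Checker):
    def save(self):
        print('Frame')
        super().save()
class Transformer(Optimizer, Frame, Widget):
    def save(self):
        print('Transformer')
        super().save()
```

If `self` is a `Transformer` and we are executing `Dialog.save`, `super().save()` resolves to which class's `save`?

L[Transformer] = Transformer + merge(L[Optimizer], L[Frame], L[Widget], [Optimizer Frame Widget])
  take Optimizer:  [Optimizer Dialog Binder Focusable Resolver Node TextBox Visitor object] + [Frame Checker Visitor object] + [Widget TextBox Visitor object] + [Optimizer Frame Widget]
  take Dialog:  [Dialog Binder Focusable Resolver Node TextBox Visitor object] + [Frame Checker Visitor object] + [Widget TextBox Visitor object] + [Frame Widget]
  take Binder:  [Binder Focusable Resolver Node TextBox Visitor object] + [Frame Checker Visitor object] + [Widget TextBox Visitor object] + [Frame Widget]
  take Focusable:  [Focusable Resolver Node TextBox Visitor object] + [Frame Checker Visitor object] + [Widget TextBox Visitor object] + [Frame Widget]
  take Resolver:  [Resolver Node TextBox Visitor object] + [Frame Checker Visitor object] + [Widget TextBox Visitor object] + [Frame Widget]
  take Node:  [Node TextBox Visitor object] + [Frame Checker Visitor object] + [Widget TextBox Visitor object] + [Frame Widget]
  take Frame:  [TextBox Visitor object] + [Frame Checker Visitor object] + [Widget TextBox Visitor object] + [Frame Widget]
  take Checker:  [TextBox Visitor object] + [Checker Visitor object] + [Widget TextBox Visitor object] + [Widget]
  take Widget:  [TextBox Visitor object] + [Visitor object] + [Widget TextBox Visitor object] + [Widget]
  take TextBox:  [TextBox Visitor object] + [Visitor object] + [TextBox Visitor object]
  take Visitor:  [Visitor object] + [Visitor object] + [Visitor object]
  take object:  [object] + [object] + [object]
MRO: Transformer Optimizer Dialog Binder Focusable Resolver Node Frame Checker Widget TextBox Visitor object
super() in Dialog.save on a Transformer instance goes to the class after Dialog in Transformer's MRO: Binder.

Binder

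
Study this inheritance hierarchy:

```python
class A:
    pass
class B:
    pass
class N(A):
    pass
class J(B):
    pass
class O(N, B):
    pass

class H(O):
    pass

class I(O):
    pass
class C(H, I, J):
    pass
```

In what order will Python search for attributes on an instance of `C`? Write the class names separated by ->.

L[C] = C + merge(L[H], L[I], L[J], [H I J])
  take H:  [H O N A B object] + [I O N A B object] + [J B object] + [H I J]
  take I:  [O N A B object] + [I O N A B object] + [J B object] + [I J]
  take O:  [O N A B object] + [O N A B object] + [J B object] + [J]
  take N:  [N A B object] + [N A B object] + [J B object] + [J]
  take A:  [A B object] + [A B object] + [J B object] + [J]
  take J:  [B object] + [B object] + [J B object] + [J]
  take B:  [B object] + [B object] + [B object]
  take object:  [object] + [object] + [object]

C -> H -> I -> O -> N -> A -> J -> B -> object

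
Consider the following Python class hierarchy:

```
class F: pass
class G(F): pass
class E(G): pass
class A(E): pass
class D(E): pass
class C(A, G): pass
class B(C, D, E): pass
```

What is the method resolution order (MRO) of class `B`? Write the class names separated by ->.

L[B] = B + merge(L[C], L[D], L[E], [C D E])
  take C:  [C A E G F object] + [D E G F object] + [E G F object] + [C D E]
  take A:  [A E G F object] + [D E G F object] + [E G F object] + [D E]
  take D:  [E G F object] + [D E G F object] + [E G F object] + [D E]
  take E:  [E G F object] + [E G F object] + [E G F object] + [E]
  take G:  [G F object] + [G F object] + [G F object]
  take F:  [F object] + [F object] + [F object]
  take object:  [object] + [object] + [object]

B -> C -> A -> D -> E -> G -> F -> object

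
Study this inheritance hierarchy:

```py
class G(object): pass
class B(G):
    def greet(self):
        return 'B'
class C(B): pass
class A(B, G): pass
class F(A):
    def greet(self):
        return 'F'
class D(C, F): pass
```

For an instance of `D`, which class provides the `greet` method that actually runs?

L[D] = D + merge(L[C], L[F], [C F])
  take C:  [C B G object] + [F A B G object] + [C F]
  take F:  [B G object] + [F A B G object] + [F]
  take A:  [B G object] + [A B G object]
  take B:  [B G object] + [B G object]
  take G:  [G object] + [G object]
  take object:  [object] + [object]
MRO: D C F A B G object
greet is defined in: B, F. First along the MRO is F.

F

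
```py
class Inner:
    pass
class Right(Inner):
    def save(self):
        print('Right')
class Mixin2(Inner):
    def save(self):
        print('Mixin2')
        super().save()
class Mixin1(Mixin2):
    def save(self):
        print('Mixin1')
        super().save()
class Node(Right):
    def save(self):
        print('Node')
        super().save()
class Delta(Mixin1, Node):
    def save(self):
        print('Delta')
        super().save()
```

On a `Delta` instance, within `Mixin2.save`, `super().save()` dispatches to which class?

Node

L[Delta] = Delta + merge(L[Mixin1], L[Node], [Mixin1 Node])
  take Mixin1:  [Mixin1 Mixin2 Inner object] + [Node Right Inner object] + [Mixin1 Node]
  take Mixin2:  [Mixin2 Inner object] + [Node Right Inner object] + [Node]
  take Node:  [Inner object] + [Node Right Inner object] + [Node]
  take Right:  [Inner object] + [Right Inner object]
  take Inner:  [Inner object] + [Inner object]
  take object:  [object] + [object]
MRO: Delta Mixin1 Mixin2 Node Right Inner object
super() in Mixin2.save on a Delta instance goes to the class after Mixin2 in Delta's MRO: Node.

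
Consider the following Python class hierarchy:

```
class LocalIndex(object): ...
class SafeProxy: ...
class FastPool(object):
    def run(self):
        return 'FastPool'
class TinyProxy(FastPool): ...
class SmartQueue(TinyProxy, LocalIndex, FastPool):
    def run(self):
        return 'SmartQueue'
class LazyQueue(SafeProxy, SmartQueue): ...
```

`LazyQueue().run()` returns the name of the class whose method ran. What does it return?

L[LazyQueue] = LazyQueue + merge(L[SafeProxy], L[SmartQueue], [SafeProxy SmartQueue])
  take SafeProxy:  [SafeProxy object] + [SmartQueue TinyProxy LocalIndex FastPool object] + [SafeProxy SmartQueue]
  take SmartQueue:  [object] + [SmartQueue TinyProxy LocalIndex FastPool object] + [SmartQueue]
  take TinyProxy:  [object] + [TinyProxy LocalIndex FastPool object]
  take LocalIndex:  [object] + [LocalIndex FastPool object]
  take FastPool:  [object] + [FastPool object]
  take object:  [object] + [object]
MRO: LazyQueue SafeProxy SmartQueue TinyProxy LocalIndex FastPool object
run is defined in: FastPool, SmartQueue. First along the MRO is SmartQueue.

SmartQueue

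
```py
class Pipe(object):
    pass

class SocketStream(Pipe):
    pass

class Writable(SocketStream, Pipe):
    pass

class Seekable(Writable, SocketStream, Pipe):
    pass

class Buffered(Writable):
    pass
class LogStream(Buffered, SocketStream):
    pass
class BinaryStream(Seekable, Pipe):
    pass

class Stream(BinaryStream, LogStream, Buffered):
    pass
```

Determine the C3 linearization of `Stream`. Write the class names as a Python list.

L[Stream] = Stream + merge(L[BinaryStream], L[LogStream], L[Buffered], [BinaryStream LogStream Buffered])
  take BinaryStream:  [BinaryStream Seekable Writable SocketStream Pipe object] + [LogStream Buffered Writable SocketStream Pipe object] + [Buffered Writable SocketStream Pipe object] + [BinaryStream LogStream Buffered]
  take Seekable:  [Seekable Writable SocketStream Pipe object] + [LogStream Buffered Writable SocketStream Pipe object] + [Buffered Writable SocketStream Pipe object] + [LogStream Buffered]
  take LogStream:  [Writable SocketStream Pipe object] + [LogStream Buffered Writable SocketStream Pipe object] + [Buffered Writable SocketStream Pipe object] + [LogStream Buffered]
  take Buffered:  [Writable SocketStream Pipe object] + [Buffered Writable SocketStream Pipe object] + [Buffered Writable SocketStream Pipe object] + [Buffered]
  take Writable:  [Writable SocketStream Pipe object] + [Writable SocketStream Pipe object] + [Writable SocketStream Pipe object]
  take SocketStream:  [SocketStream Pipe object] + [SocketStream Pipe object] + [SocketStream Pipe object]
  take Pipe:  [Pipe object] + [Pipe object] + [Pipe object]
  take object:  [object] + [object] + [object]

[Stream, BinaryStream, Seekable, LogStream, Buffered, Writable, SocketStream, Pipe, object]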